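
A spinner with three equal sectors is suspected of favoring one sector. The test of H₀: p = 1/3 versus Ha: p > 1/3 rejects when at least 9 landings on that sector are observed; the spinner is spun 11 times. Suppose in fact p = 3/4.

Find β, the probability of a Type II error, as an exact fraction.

2285053/4194304

A Type II error is failing to reject when Ha holds: with p = 3/4, β = P(S ≤ 8).
Adding the binomial probabilities P(S=0)+…+P(S=8) at p = 3/4 gives 2285053/4194304.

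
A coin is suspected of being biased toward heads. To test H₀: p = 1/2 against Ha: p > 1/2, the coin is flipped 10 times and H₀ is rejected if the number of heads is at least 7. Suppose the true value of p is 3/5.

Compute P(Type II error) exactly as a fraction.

A Type II error is failing to reject when Ha holds: with p = 3/5, β = P(S ≤ 6).
Equivalently, β = 1 − P(S ≥ 7) = 6032416/9765625.

6032416/9765625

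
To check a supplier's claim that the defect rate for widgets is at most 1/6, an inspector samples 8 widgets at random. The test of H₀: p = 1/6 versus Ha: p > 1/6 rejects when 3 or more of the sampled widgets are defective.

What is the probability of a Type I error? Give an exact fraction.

75497/559872

α = P(reject H₀ | H₀ true) = P(S ≥ 3 | p = 1/6), S ~ Binomial(8, 1/6).
Computing the lower-tail complement: 1 − 484375/559872 = 75497/559872.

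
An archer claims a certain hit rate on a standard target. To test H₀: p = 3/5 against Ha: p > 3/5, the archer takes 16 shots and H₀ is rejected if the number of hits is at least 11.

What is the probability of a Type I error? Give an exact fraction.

50177064897/152587890625

The Type I error probability is α = P(K ≥ 11) computed under H₀, where K ~ Binomial(16, 3/5).
Adding the binomial terms for j = 11 through 16 with p = 3/5 yields 50177064897/152587890625.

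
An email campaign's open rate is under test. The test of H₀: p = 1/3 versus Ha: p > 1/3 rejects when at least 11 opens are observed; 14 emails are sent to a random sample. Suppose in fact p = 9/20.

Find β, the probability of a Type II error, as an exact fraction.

β = P(fail to reject H₀ | Ha true) = P(S ≤ 10 | p = 9/20), S ~ Binomial(14, 9/20).
Summing C(14,j)·(9/20)^j·(11/20)^{14-j} for j = 0..10 gives 809836111480091663/819200000000000000.

809836111480091663/819200000000000000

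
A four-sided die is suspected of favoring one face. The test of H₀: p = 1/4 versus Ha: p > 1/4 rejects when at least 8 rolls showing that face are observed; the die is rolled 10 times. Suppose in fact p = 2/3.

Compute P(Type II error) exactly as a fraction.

Under the alternative p = 2/3, K ~ Binomial(10, 2/3); β is the probability the test does not reject, P(K < 8).
Adding the binomial probabilities P(K=0)+…+P(K=7) at p = 2/3 gives 13795/19683.

13795/19683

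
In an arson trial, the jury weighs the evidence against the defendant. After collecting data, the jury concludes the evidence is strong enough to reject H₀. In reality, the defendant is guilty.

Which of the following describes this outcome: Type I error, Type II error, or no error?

The conventional null hypothesis here is that the defendant is innocent.
The test rejected a false H₀ — the decision matches the true state.

No error (correct decision).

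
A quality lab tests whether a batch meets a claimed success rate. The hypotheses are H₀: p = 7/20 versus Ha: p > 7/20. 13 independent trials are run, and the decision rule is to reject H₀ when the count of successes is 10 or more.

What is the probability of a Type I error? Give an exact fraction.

5149806264519/2048000000000000

The Type I error probability is α = P(Y ≥ 10) computed under H₀, where Y ~ Binomial(13, 7/20).
P(Y ≥ 10) = Σ_{j=10}^{13} C(13,j)·(7/20)^j·(13/20)^{13-j} = 5149806264519/2048000000000000.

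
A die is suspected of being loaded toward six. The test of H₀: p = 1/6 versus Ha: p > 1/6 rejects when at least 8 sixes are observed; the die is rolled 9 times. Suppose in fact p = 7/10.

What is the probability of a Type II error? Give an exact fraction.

A Type II error is failing to reject when Ha holds: with p = 7/10, β = P(S ≤ 7).
Summing C(9,j)·(7/10)^j·(3/10)^{9-j} for j = 0..7 gives 401998383/500000000.

401998383/500000000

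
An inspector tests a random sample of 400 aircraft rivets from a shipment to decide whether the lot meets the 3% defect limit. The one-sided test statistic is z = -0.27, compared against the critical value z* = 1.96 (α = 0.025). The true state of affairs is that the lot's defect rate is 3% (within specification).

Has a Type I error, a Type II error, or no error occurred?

The conventional null hypothesis is that the lot's defect rate is 3% (within specification).
Since z = -0.27 ≤ z* = 1.96, H₀ is not rejected.
H₀ is true (actually the lot's defect rate is 3% (within specification)).
The decision matches the true state — no error.

Neither — the decision is correct.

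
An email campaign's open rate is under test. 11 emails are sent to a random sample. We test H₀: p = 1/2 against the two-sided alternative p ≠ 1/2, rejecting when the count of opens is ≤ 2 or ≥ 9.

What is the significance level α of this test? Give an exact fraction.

α = P(K ≤ 2 or K ≥ 9 | p = 1/2), K ~ Binomial(11, 1/2).
The two tails are symmetric, so α = 2·(1 + 11 + 55)/2^11 = 134/2048 = 67/1024.

67/1024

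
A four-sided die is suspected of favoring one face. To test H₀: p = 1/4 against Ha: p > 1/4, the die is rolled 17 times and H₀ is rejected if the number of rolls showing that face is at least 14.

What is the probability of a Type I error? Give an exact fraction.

4909/4294967296

Under H₀, K ~ Binomial(17, 1/4), and α = P(K ≥ 14).
Adding the binomial terms for j = 14 through 17 with p = 1/4 yields 4909/4294967296.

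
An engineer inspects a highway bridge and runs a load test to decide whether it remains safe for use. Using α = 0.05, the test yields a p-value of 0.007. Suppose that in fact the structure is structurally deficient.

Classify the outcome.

The conventional null hypothesis is that the structure meets the required load capacity (safe).
Since p = 0.007 < α = 0.05, H₀ is rejected.
H₀ is false (actually the structure is structurally deficient).
The decision matches the true state — no error.

No error — this is a correct decision.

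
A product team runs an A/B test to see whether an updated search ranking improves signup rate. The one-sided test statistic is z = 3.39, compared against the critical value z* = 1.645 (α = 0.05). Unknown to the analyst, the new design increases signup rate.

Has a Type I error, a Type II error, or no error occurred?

The conventional null hypothesis is that the new design has no effect on signup rate.
Since z = 3.39 > z* = 1.645, H₀ is rejected.
H₀ is false (actually the new design increases signup rate).
The decision matches the true state — no error.

Neither — the decision is correct.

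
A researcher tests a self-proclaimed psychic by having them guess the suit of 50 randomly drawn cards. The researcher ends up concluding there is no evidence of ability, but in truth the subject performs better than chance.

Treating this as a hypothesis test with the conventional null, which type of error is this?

The null hypothesis here is that the subject is guessing at random (p = 1/4).
'Concluding there is no evidence of ability' corresponds to failing to reject H₀.
H₀ was not rejected but H₀ is false — a Type II error (false negative).

Type II error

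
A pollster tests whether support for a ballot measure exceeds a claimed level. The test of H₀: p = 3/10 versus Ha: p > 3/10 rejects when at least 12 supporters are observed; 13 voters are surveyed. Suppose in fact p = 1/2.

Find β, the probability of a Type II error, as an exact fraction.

β = P(fail to reject H₀ | Ha true) = P(Y ≤ 11 | p = 1/2), Y ~ Binomial(13, 1/2).
Adding the binomial probabilities P(Y=0)+…+P(Y=11) at p = 1/2 gives 4089/4096.

4089/4096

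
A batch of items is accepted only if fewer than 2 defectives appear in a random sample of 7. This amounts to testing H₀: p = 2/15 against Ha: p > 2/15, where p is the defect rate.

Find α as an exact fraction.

Under H₀, K ~ Binomial(7, 2/15); the Type I error rate is P(K ≥ 2).
Via the complement, α = 1 − Σ_{j=0}^{1} C(7,j)(2/15)^j(13/15)^{7-j} = 1501316/6328125.

1501316/6328125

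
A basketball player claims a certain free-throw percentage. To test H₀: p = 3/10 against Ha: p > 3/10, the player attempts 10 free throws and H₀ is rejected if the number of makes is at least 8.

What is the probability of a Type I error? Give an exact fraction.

1987983/1250000000

Under H₀, K ~ Binomial(10, 3/10), and α = P(K ≥ 8).
Adding the binomial terms for j = 8 through 10 with p = 3/10 yields 1987983/1250000000.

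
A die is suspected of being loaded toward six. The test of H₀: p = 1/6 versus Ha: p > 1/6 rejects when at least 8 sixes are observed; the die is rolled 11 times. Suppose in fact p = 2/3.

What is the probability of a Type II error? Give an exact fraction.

31145/59049

A Type II error is failing to reject when Ha holds: with p = 2/3, β = P(S ≤ 7).
Equivalently, β = 1 − P(S ≥ 8) = 31145/59049.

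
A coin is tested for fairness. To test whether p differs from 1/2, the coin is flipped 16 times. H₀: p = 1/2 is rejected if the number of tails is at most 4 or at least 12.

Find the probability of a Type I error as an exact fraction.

2517/32768

The significance level is the null-hypothesis probability of the rejection region {≤4} ∪ {≥12}.
Each tail has probability (1 + 16 + 120 + 560 + 1820)/65536; doubling gives α = 5034/65536 = 2517/32768.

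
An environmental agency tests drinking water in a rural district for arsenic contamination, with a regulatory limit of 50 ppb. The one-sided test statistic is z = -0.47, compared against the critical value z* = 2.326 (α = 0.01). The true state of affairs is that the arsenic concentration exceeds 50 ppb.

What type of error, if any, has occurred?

The conventional null hypothesis is that the arsenic concentration is at or below 50 ppb (safe).
Since z = -0.47 ≤ z* = 2.326, H₀ is not rejected.
H₀ is false (actually the arsenic concentration exceeds 50 ppb).
Failing to reject a false H₀ is a Type II error.

Type II error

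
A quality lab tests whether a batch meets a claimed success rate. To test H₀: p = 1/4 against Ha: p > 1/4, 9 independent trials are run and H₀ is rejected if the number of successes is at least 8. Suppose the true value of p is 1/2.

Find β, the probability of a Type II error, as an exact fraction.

251/256

Under the alternative p = 1/2, Y ~ Binomial(9, 1/2); β is the probability the test does not reject, P(Y < 8).
Adding the binomial probabilities P(Y=0)+…+P(Y=7) at p = 1/2 gives 251/256.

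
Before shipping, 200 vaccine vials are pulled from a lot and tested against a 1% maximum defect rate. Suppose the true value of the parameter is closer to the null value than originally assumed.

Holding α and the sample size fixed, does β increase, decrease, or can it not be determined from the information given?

It increases.

A smaller departure from H₀ means the test statistic under Ha is distributed closer to where it would be under H₀; rejection becomes less likely.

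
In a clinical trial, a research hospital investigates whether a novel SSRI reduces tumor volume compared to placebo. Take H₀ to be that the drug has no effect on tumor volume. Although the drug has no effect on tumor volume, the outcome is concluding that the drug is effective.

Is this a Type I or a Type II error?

'Concluding that the drug is effective' corresponds to rejecting H₀.
H₀ was rejected but H₀ is true — a Type I error (false positive).

Type I error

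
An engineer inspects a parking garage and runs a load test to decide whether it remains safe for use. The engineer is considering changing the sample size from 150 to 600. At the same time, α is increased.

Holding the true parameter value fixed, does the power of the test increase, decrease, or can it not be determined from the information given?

More data shrinks sampling variability; the test statistic under Ha concentrates further from the null value, making rejection more likely. With a larger α the critical value moves toward the center, so more of the Ha sampling distribution lies in the rejection region. Both changes push β in the same direction.
Since power = 1 − β and β decreases, power increases.

It increases.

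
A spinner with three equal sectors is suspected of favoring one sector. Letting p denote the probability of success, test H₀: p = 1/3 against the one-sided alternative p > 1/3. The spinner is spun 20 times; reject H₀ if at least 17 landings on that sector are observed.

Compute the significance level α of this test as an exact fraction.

3307/1162261467

α = P(reject H₀ | H₀ true) = P(X ≥ 17 | p = 1/3), with X ~ Binomial(20, 1/3).
Summing C(20,j)(1/3)^j(2/3)^{20−j} for j = 17,…,20 gives 3307/1162261467.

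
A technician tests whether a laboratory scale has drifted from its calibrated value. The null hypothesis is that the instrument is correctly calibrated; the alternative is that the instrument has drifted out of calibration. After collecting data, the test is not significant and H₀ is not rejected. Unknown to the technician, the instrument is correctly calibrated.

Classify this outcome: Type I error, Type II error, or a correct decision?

No error — this is a correct decision.

The test retained a true H₀ — the decision matches the true state.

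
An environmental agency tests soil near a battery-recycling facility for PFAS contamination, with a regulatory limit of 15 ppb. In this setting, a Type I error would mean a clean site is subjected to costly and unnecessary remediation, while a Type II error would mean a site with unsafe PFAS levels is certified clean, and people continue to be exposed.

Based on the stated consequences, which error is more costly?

The Type II consequence (a site with unsafe PFAS levels is certified clean, and people continue to be exposed) is more severe than the Type I consequence (a clean site is subjected to costly and unnecessary remediation).

Type II error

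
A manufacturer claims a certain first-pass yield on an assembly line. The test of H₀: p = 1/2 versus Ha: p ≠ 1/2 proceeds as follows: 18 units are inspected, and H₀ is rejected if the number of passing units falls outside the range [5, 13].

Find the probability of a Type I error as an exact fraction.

Under H₀, X ~ Binomial(18, 1/2); α is the probability of landing in either tail, P(X ≤ 4) + P(X ≥ 14).
The two tails are symmetric, so α = 2·(1 + 18 + 153 + 816 + 3060)/2^18 = 8096/262144 = 253/8192.

253/8192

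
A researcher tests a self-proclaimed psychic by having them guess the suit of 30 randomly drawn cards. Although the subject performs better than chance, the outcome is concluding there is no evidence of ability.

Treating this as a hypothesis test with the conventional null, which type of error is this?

The null hypothesis here is that the subject is guessing at random (p = 1/4).
'Concluding there is no evidence of ability' corresponds to failing to reject H₀.
H₀ was not rejected but H₀ is false — a Type II error (false negative).

Type II error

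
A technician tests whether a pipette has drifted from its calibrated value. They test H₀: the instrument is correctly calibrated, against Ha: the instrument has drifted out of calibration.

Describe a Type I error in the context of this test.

A Type I error would mean concluding that the instrument has drifted out of calibration when in fact the instrument is correctly calibrated.

A Type I error is rejecting H₀ when H₀ is true.
Here that means pulling the instrument for recalibration when actually the instrument is correctly calibrated.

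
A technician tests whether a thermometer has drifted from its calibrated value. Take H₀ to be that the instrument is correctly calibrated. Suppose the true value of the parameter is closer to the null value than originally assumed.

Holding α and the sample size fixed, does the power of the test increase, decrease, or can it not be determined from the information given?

It decreases.

A smaller true effect puts the Ha sampling distribution closer to H₀, so more of it falls in the non-rejection region.
Since power = 1 − β and β increases, power decreases.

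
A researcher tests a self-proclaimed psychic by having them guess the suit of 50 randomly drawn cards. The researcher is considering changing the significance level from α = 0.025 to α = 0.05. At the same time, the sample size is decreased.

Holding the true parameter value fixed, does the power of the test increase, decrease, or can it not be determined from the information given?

Cannot be determined from the information given.

The first change alone would make β decrease; the second alone would make β increase. Which effect dominates depends on the magnitudes, which are not given.
Since power = 1 − β, the effect on power is likewise indeterminate.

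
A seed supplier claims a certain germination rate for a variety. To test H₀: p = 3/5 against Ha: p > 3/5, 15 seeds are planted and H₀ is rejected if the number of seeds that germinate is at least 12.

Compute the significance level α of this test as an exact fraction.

2761898877/30517578125

α = P(reject H₀ | H₀ true) = P(K ≥ 12 | p = 3/5), with K ~ Binomial(15, 3/5).
P(K ≥ 12) = Σ_{j=12}^{15} C(15,j)·(3/5)^j·(2/5)^{15-j} = 2761898877/30517578125.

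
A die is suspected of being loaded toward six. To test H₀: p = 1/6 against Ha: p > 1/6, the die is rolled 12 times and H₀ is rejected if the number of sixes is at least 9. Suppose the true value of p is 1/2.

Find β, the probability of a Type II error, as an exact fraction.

3797/4096

β = P(fail to reject H₀ | Ha true) = P(S ≤ 8 | p = 1/2), S ~ Binomial(12, 1/2).
Summing C(12,j)·(1/2)^j·(1/2)^{12-j} for j = 0..8 gives 3797/4096.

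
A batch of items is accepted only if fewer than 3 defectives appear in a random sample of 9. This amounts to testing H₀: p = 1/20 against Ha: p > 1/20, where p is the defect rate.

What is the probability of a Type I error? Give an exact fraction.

535106531/64000000000

α = P(reject H₀ | H₀ true) = P(X ≥ 3 | p = 1/20), X ~ Binomial(9, 1/20).
α = 1 − P(X ≤ 2) = 1 − 63464893469/64000000000 = 535106531/64000000000.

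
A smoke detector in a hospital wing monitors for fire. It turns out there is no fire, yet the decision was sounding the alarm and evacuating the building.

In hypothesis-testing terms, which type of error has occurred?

The null hypothesis here is that there is no fire.
'Sounding the alarm and evacuating the building' corresponds to rejecting H₀.
H₀ was rejected but H₀ is true — a Type I error (false positive).

Type I error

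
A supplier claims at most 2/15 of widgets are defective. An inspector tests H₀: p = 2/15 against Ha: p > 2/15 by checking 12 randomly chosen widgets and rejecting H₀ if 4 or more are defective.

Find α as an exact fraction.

558522837776/8649755859375

α = P(reject H₀ | H₀ true) = P(Y ≥ 4 | p = 2/15), Y ~ Binomial(12, 2/15).
α = 1 − P(Y ≤ 3) = 1 − 8091233021599/8649755859375 = 558522837776/8649755859375.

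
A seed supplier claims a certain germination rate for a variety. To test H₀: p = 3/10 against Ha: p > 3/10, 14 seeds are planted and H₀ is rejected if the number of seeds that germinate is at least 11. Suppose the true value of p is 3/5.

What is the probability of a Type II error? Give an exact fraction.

β = P(fail to reject H₀ | Ha true) = P(X ≤ 10 | p = 3/5), X ~ Binomial(14, 3/5).
Equivalently, β = 1 − P(X ≥ 11) = 5344795024/6103515625.

5344795024/6103515625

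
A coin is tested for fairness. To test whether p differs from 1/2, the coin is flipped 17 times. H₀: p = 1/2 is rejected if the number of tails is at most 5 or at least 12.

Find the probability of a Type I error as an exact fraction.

α = P(Y ≤ 5 or Y ≥ 12 | p = 1/2), Y ~ Binomial(17, 1/2).
The two tails are symmetric, so α = 2·(1 + 17 + 136 + 680 + 2380 + 6188)/2^17 = 18804/131072 = 4701/32768.

4701/32768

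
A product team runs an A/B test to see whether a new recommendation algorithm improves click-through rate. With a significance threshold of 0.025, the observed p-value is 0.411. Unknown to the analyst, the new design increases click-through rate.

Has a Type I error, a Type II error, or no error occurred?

The conventional null hypothesis is that the new design has no effect on click-through rate.
Since p = 0.411 ≥ α = 0.025, H₀ is not rejected.
H₀ is false (actually the new design increases click-through rate).
Failing to reject a false H₀ is a Type II error.

Type II error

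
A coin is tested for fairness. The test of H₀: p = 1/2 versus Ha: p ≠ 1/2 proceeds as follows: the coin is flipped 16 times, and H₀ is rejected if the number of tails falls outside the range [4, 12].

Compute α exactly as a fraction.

Under H₀, K ~ Binomial(16, 1/2); α is the probability of landing in either tail, P(K ≤ 3) + P(K ≥ 13).
By symmetry, α = 2·P(K ≤ 3) = 2·(1 + 16 + 120 + 560)/65536 = 1394/65536 = 697/32768.

697/32768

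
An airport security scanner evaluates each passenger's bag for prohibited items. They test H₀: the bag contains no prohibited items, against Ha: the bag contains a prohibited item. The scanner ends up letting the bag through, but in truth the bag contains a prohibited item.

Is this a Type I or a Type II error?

'Letting the bag through' corresponds to failing to reject H₀.
H₀ was not rejected but H₀ is false — a Type II error (false negative).

Type II error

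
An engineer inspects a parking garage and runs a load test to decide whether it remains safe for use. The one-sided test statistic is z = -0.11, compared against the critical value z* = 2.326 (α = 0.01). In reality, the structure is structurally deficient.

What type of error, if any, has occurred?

The conventional null hypothesis is that the structure meets the required load capacity (safe).
Since z = -0.11 ≤ z* = 2.326, H₀ is not rejected.
H₀ is false (actually the structure is structurally deficient).
Failing to reject a false H₀ is a Type II error.

Type II error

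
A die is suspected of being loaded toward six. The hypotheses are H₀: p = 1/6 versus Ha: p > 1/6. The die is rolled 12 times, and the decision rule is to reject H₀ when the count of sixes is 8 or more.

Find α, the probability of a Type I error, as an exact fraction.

56431/362797056

α = P(reject H₀ | H₀ true) = P(S ≥ 8 | p = 1/6), with S ~ Binomial(12, 1/6).
P(S ≥ 8) = Σ_{j=8}^{12} C(12,j)·(1/6)^j·(5/6)^{12-j} = 56431/362797056.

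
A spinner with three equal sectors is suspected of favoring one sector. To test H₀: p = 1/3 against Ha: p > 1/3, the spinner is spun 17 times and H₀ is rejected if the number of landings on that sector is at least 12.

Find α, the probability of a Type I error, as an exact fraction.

α = P(reject H₀ | H₀ true) = P(K ≥ 12 | p = 1/3), with K ~ Binomial(17, 1/3).
Adding the binomial terms for j = 12 through 17 with p = 1/3 yields 80705/43046721.

80705/43046721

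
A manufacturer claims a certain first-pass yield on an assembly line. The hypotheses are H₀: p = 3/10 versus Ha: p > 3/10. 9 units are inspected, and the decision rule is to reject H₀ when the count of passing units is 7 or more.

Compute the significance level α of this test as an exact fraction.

Under H₀, K ~ Binomial(9, 3/10), and α = P(K ≥ 7).
Summing C(9,j)(3/10)^j(7/10)^{9−j} for j = 7,…,9 gives 2145447/500000000.

2145447/500000000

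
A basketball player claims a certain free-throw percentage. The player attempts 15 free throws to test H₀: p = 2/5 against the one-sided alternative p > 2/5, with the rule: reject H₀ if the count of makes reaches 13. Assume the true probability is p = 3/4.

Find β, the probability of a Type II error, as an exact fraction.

820244467/1073741824

A Type II error is failing to reject when Ha holds: with p = 3/4, β = P(K ≤ 12).
Summing C(15,j)·(3/4)^j·(1/4)^{15-j} for j = 0..12 gives 820244467/1073741824.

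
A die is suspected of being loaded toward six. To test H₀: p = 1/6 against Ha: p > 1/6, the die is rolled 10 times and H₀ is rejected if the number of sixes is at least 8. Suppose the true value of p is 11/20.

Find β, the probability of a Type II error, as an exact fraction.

Under the alternative p = 11/20, K ~ Binomial(10, 11/20); β is the probability the test does not reject, P(K < 8).
Summing C(10,j)·(11/20)^j·(9/20)^{10-j} for j = 0..7 gives 2305127290491/2560000000000.

2305127290491/2560000000000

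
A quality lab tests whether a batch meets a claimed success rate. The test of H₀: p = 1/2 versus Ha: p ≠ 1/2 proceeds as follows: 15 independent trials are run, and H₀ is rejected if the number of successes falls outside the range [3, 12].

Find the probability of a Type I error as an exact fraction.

121/16384

Under H₀, S ~ Binomial(15, 1/2); α is the probability of landing in either tail, P(S ≤ 2) + P(S ≥ 13).
The two tails are symmetric, so α = 2·(1 + 15 + 105)/2^15 = 242/32768 = 121/16384.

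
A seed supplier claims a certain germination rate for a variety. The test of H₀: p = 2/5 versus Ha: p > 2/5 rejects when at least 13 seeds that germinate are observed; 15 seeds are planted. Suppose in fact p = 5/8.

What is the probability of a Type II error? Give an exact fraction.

33725631854457/35184372088832

β = P(fail to reject H₀ | Ha true) = P(K ≤ 12 | p = 5/8), K ~ Binomial(15, 5/8).
Summing C(15,j)·(5/8)^j·(3/8)^{15-j} for j = 0..12 gives 33725631854457/35184372088832.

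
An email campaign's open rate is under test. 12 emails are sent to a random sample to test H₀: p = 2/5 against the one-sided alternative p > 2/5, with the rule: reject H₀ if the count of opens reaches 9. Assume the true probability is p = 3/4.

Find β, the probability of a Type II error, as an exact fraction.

β = P(fail to reject H₀ | Ha true) = P(X ≤ 8 | p = 3/4), X ~ Binomial(12, 3/4).
Adding the binomial probabilities P(X=0)+…+P(X=8) at p = 3/4 gives 5892517/16777216.

5892517/16777216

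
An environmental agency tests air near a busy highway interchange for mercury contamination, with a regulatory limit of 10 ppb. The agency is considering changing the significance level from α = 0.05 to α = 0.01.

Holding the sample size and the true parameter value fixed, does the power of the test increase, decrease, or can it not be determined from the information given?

It decreases.

Tightening α shrinks the rejection region. When Ha holds, fewer sample outcomes clear the stricter threshold, so more fall in the acceptance region.
Since power = 1 − β and β increases, power decreases.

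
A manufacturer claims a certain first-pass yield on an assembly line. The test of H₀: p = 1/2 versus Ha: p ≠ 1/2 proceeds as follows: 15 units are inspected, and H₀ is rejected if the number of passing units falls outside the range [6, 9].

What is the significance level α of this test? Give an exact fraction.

α = P(S ≤ 5 or S ≥ 10 | p = 1/2), S ~ Binomial(15, 1/2).
The two tails are symmetric, so α = 2·(1 + 15 + 105 + 455 + 1365 + 3003)/2^15 = 9888/32768 = 309/1024.

309/1024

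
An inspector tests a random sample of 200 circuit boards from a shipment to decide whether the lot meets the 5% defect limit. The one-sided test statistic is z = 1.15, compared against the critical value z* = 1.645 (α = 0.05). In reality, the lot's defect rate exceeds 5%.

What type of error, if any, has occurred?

Type II error

The conventional null hypothesis is that the lot's defect rate is 5% (within specification).
Since z = 1.15 ≤ z* = 1.645, H₀ is not rejected.
H₀ is false (actually the lot's defect rate exceeds 5%).
Failing to reject a false H₀ is a Type II error.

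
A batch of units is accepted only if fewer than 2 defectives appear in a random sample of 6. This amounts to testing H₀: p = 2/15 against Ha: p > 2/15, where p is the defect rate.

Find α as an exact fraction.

The significance level is the probability, assuming p = 2/15, of seeing 2 or more defectives in 6 draws.
α = 1 − P(K ≤ 1) = 1 − 371293/455625 = 84332/455625.

84332/455625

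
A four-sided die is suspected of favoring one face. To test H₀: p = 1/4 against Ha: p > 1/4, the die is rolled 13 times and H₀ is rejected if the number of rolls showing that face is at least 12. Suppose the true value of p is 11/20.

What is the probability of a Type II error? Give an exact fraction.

A Type II error is failing to reject when Ha holds: with p = 11/20, β = P(K ≤ 11).
Equivalently, β = 1 − P(K ≥ 12) = 636861571623279/640000000000000.

636861571623279/640000000000000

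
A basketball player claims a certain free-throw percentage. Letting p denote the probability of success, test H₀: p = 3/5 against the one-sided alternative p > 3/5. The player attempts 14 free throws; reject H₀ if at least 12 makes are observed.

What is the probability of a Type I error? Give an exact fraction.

Under H₀, S ~ Binomial(14, 3/5), and α = P(S ≥ 12).
Summing C(14,j)(3/5)^j(2/5)^{14−j} for j = 12,…,14 gives 242868537/6103515625.

242868537/6103515625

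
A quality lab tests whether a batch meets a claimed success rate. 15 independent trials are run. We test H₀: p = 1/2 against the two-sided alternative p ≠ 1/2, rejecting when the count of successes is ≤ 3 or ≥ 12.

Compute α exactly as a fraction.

α = P(X ≤ 3 or X ≥ 12 | p = 1/2), X ~ Binomial(15, 1/2).
Each tail has probability (1 + 15 + 105 + 455)/32768; doubling gives α = 1152/32768 = 9/256.

9/256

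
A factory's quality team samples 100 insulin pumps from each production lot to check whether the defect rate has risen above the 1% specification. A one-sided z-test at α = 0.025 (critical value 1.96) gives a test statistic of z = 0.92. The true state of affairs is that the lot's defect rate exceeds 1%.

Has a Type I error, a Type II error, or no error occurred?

The conventional null hypothesis is that the lot's defect rate is 1% (within specification).
Since z = 0.92 ≤ z* = 1.96, H₀ is not rejected.
H₀ is false (actually the lot's defect rate exceeds 1%).
Failing to reject a false H₀ is a Type II error.

Type II error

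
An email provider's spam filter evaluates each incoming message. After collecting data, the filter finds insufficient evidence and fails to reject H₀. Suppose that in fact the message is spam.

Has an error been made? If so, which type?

Type II error

The conventional null hypothesis here is that the message is legitimate (not spam).
H₀ was not rejected, but H₀ is actually false.
Failing to reject a false null hypothesis is a Type II error (false negative).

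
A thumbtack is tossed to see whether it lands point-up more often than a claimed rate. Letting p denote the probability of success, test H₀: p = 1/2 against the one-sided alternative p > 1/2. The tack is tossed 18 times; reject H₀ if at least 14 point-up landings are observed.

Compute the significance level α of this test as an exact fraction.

α = P(reject H₀ | H₀ true) = P(S ≥ 14 | p = 1/2), with S ~ Binomial(18, 1/2).
Summing the upper tail: (3060 + 816 + 153 + 18 + 1) / 2^18 = 4048/262144 = 253/16384.

253/16384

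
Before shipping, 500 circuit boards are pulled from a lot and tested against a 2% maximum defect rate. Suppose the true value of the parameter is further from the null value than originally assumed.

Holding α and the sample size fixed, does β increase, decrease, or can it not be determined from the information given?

It decreases.

A larger true effect moves the Ha sampling distribution further from the H₀ critical value, making rejection more likely when Ha is true.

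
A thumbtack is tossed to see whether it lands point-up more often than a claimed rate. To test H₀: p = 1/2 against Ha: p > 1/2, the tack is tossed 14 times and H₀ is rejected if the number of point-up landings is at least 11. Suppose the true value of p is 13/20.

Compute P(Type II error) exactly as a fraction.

638569946045404807/819200000000000000

A Type II error is failing to reject when Ha holds: with p = 13/20, β = P(S ≤ 10).
Equivalently, β = 1 − P(S ≥ 11) = 638569946045404807/819200000000000000.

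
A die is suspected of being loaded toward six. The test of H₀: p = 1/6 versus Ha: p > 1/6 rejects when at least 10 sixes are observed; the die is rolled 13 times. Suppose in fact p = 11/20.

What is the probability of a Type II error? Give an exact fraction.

1857697115702463/2048000000000000

β = P(fail to reject H₀ | Ha true) = P(K ≤ 9 | p = 11/20), K ~ Binomial(13, 11/20).
Equivalently, β = 1 − P(K ≥ 10) = 1857697115702463/2048000000000000.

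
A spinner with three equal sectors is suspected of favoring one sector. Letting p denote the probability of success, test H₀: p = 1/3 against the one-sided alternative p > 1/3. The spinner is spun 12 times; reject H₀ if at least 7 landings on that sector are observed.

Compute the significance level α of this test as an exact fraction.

11771/177147

α = P(reject H₀ | H₀ true) = P(K ≥ 7 | p = 1/3), with K ~ Binomial(12, 1/3).
Adding the binomial terms for j = 7 through 12 with p = 1/3 yields 11771/177147.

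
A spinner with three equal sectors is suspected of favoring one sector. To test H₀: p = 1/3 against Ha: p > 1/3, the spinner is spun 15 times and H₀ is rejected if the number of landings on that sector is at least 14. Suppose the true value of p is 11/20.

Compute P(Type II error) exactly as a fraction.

16356278262148423407/16384000000000000000

β = P(fail to reject H₀ | Ha true) = P(X ≤ 13 | p = 11/20), X ~ Binomial(15, 11/20).
Summing C(15,j)·(11/20)^j·(9/20)^{15-j} for j = 0..13 gives 16356278262148423407/16384000000000000000.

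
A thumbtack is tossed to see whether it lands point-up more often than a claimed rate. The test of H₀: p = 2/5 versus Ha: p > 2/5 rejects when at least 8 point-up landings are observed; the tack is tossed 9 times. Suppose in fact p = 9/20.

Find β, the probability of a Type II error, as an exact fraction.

126837738533/128000000000

A Type II error is failing to reject when Ha holds: with p = 9/20, β = P(S ≤ 7).
Equivalently, β = 1 − P(S ≥ 8) = 126837738533/128000000000.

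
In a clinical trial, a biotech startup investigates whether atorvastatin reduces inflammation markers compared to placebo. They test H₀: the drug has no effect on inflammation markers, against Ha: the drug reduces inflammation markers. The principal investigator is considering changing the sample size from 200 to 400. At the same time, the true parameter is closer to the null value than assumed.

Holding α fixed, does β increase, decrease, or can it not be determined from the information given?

The first change alone would make β decrease; the second alone would make β increase. Which effect dominates depends on the magnitudes, which are not given.

Cannot be determined from the information given.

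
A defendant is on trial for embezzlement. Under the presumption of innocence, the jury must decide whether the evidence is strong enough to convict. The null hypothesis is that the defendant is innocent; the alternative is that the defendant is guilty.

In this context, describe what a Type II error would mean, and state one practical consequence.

A Type II error is failing to reject H₀ when H₀ is false.
Here that means acquitting the defendant when actually the defendant is guilty.

A Type II error would mean concluding that the defendant is innocent (or at least failing to establish that the defendant is guilty) when in fact the defendant is guilty. Consequence: a guilty person goes free.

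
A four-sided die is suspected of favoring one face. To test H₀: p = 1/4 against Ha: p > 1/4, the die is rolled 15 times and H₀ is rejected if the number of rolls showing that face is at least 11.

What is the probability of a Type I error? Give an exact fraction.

Under H₀, X ~ Binomial(15, 1/4), and α = P(X ≥ 11).
Summing C(15,j)(1/4)^j(3/4)^{15−j} for j = 11,…,15 gives 123841/1073741824.

123841/1073741824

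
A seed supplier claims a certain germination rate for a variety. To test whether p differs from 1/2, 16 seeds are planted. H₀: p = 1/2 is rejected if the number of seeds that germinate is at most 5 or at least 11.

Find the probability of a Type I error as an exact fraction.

6885/32768

α = P(Y ≤ 5 or Y ≥ 11 | p = 1/2), Y ~ Binomial(16, 1/2).
Each tail has probability (1 + 16 + 120 + 560 + 1820 + 4368)/65536; doubling gives α = 13770/65536 = 6885/32768.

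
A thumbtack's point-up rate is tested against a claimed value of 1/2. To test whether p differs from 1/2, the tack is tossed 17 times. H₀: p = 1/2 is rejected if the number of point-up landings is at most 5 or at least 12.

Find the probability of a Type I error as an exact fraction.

α = P(X ≤ 5 or X ≥ 12 | p = 1/2), X ~ Binomial(17, 1/2).
By symmetry, α = 2·P(X ≤ 5) = 2·(1 + 17 + 136 + 680 + 2380 + 6188)/131072 = 18804/131072 = 4701/32768.

4701/32768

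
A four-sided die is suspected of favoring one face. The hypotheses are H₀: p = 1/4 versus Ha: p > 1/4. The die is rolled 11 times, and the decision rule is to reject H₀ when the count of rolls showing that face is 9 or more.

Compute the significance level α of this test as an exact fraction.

Under H₀, Y ~ Binomial(11, 1/4), and α = P(Y ≥ 9).
Summing C(11,j)(1/4)^j(3/4)^{11−j} for j = 9,…,11 gives 529/4194304.

529/4194304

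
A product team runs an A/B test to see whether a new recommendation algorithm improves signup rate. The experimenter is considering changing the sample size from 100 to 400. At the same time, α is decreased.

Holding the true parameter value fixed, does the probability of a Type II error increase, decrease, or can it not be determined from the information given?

The first change alone would make β decrease; the second alone would make β increase. Which effect dominates depends on the magnitudes, which are not given.

Cannot be determined from the information given.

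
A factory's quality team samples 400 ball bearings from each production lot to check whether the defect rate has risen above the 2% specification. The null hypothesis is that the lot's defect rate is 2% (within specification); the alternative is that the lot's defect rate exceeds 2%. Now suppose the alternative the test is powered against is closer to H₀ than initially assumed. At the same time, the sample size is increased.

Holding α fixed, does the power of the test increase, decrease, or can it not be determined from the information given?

The first change alone would make β increase; the second alone would make β decrease. Which effect dominates depends on the magnitudes, which are not given.
Since power = 1 − β, the effect on power is likewise indeterminate.

Cannot be determined from the information given.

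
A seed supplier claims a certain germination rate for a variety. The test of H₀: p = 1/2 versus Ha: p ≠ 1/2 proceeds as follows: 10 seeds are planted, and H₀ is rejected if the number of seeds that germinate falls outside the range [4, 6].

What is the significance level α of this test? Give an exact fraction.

11/32

The significance level is the null-hypothesis probability of the rejection region {≤3} ∪ {≥7}.
Each tail has probability (1 + 10 + 45 + 120)/1024; doubling gives α = 352/1024 = 11/32.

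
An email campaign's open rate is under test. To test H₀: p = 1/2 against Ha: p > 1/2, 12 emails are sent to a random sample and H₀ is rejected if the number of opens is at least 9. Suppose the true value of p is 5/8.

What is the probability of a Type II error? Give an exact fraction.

A Type II error is failing to reject when Ha holds: with p = 5/8, β = P(S ≤ 8).
Adding the binomial probabilities P(S=0)+…+P(S=8) at p = 5/8 gives 49315179861/68719476736.

49315179861/68719476736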